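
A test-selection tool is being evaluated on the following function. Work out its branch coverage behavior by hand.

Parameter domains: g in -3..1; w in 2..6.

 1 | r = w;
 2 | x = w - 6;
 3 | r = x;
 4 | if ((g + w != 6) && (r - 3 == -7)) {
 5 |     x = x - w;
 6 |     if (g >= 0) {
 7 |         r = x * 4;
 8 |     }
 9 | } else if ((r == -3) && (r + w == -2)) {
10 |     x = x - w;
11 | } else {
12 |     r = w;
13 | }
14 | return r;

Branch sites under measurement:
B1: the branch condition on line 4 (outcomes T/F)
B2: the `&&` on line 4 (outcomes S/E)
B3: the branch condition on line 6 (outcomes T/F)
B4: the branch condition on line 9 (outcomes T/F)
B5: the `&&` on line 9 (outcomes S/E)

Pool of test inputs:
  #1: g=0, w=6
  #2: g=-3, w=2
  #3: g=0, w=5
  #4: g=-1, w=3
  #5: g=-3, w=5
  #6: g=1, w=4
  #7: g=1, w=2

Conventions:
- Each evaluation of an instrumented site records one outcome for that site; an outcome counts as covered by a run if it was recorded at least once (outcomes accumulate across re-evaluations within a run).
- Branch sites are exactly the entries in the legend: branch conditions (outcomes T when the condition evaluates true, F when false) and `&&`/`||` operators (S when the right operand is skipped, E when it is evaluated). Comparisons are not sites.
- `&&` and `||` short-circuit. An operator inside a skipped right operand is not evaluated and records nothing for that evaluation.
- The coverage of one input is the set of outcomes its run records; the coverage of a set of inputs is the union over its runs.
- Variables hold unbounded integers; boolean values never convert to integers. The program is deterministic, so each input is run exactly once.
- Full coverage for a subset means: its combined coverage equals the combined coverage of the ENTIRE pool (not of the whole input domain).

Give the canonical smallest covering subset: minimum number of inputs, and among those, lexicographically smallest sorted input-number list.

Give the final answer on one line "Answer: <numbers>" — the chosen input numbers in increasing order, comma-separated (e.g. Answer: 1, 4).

input #1 (g=0, w=6): events B2->S, B1->F, B5->S, B4->F; covers B1=F, B2=S, B4=F, B5=S
input #2 (g=-3, w=2): events B2->E, B1->T, B3->F; covers B1=T, B2=E, B3=F
input #3 (g=0, w=5): events B2->E, B1->F, B5->S, B4->F; covers B1=F, B2=E, B4=F, B5=S
input #4 (g=-1, w=3): events B2->E, B1->F, B5->E, B4->F; covers B1=F, B2=E, B4=F, B5=E
input #5 (g=-3, w=5): events B2->E, B1->F, B5->S, B4->F; covers B1=F, B2=E, B4=F, B5=S
input #6 (g=1, w=4): events B2->E, B1->F, B5->S, B4->F; covers B1=F, B2=E, B4=F, B5=S
input #7 (g=1, w=2): events B2->E, B1->T, B3->T; covers B1=T, B2=E, B3=T
the full pool covers 9 outcomes: B1=T, B1=F, B2=S, B2=E, B3=T, B3=F, B4=F, B5=S, B5=E
every size-1 subset falls short of the 9 outcomes (best: 4/9)
every size-2 subset falls short of the 9 outcomes (best: 7/9)
every size-3 subset falls short of the 9 outcomes (best: 8/9)
size 4: inputs {1, 2, 4, 7} cover all 9 outcomes, and no lexicographically smaller subset of this size does

Answer: 1, 2, 4, 7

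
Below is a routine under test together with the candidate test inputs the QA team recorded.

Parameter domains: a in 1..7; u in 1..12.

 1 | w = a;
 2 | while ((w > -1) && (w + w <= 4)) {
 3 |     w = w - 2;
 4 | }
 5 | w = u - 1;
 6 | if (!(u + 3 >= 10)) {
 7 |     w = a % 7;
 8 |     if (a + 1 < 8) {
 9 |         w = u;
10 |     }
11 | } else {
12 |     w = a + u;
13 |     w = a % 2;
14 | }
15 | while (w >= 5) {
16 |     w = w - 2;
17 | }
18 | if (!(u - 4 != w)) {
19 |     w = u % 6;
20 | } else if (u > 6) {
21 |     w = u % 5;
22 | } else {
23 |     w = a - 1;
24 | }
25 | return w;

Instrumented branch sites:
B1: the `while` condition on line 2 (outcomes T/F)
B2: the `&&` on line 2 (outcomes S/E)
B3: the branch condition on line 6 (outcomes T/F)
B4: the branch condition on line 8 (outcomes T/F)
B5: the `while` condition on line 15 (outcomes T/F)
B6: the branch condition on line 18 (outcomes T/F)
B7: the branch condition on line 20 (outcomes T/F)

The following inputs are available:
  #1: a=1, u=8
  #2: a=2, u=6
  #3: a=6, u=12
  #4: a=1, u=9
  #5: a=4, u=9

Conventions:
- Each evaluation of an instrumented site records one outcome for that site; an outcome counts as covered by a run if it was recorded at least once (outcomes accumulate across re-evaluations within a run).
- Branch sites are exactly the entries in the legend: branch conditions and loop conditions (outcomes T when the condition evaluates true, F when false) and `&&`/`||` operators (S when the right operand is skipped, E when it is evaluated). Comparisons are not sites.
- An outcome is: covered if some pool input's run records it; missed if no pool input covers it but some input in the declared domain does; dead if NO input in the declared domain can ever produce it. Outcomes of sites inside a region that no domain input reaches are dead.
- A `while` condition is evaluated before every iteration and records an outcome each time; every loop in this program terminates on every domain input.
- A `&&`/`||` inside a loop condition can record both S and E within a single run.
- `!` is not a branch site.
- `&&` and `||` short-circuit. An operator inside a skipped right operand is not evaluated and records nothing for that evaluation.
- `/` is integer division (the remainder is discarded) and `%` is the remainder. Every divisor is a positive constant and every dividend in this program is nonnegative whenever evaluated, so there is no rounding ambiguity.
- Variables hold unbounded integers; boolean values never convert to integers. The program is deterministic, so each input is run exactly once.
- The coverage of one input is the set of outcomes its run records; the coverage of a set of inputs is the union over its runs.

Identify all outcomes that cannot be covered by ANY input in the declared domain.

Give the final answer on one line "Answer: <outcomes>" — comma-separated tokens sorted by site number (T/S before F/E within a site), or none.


exhaustive pass over the 84-input domain:
  reachable outcomes have witnesses, e.g. B1=T (e.g. a=1, u=1), B1=F (e.g. a=1, u=1), B2=S (e.g. a=1, u=1), B2=E (e.g. a=1, u=1)
Answer: none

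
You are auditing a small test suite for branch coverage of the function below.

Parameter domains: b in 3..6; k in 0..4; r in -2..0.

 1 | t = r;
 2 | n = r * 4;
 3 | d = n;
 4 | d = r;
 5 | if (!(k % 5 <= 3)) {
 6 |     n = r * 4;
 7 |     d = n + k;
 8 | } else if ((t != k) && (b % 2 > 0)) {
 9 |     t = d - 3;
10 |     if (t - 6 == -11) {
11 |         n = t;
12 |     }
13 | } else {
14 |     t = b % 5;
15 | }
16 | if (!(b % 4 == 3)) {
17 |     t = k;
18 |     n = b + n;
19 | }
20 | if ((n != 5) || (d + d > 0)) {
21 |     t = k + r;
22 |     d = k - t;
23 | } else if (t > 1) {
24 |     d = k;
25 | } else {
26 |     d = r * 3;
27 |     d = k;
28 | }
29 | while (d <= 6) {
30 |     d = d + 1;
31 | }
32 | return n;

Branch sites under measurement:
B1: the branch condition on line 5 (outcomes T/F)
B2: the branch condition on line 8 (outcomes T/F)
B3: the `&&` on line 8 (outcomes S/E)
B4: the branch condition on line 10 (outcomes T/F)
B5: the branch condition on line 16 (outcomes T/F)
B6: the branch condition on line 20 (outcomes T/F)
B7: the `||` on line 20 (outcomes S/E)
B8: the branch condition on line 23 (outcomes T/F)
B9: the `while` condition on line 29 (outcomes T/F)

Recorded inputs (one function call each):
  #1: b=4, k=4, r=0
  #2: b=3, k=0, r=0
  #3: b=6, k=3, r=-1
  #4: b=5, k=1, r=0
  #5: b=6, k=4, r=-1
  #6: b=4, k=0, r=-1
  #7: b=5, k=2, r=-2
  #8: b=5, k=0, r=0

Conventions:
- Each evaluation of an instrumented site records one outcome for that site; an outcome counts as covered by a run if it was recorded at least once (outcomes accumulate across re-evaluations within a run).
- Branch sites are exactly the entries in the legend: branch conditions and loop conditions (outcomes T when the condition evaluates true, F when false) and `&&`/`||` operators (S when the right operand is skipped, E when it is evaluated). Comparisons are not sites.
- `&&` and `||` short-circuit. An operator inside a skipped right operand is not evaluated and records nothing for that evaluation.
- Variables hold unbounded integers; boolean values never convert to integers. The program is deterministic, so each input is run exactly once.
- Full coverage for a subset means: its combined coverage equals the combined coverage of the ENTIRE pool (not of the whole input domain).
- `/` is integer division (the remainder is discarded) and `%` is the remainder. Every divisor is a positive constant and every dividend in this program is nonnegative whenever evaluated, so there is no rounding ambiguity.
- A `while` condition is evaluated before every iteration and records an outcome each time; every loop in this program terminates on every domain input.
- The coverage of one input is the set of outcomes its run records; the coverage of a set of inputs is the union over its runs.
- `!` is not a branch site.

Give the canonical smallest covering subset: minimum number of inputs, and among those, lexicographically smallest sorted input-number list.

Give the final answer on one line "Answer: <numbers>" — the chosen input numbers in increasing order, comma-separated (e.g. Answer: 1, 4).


test 1 (b=4, k=4, r=0) fires B1->T, B5->T, B7->S, B6->T, B9->T, B9->T, B9->T, B9->T, B9->T, B9->T, B9->T, B9->F; hits B1=T, B5=T, B6=T, B7=S, B9=T, B9=F
test 2 (b=3, k=0, r=0) fires B1->F, B3->S, B2->F, B5->F, B7->S, B6->T, B9->T, B9->T, B9->T, B9->T, B9->T, B9->T, B9->T, B9->F; hits B1=F, B2=F, B3=S, B5=F, B6=T, B7=S, B9=T, B9=F
test 3 (b=6, k=3, r=-1) fires B1->F, B3->E, B2->F, B5->T, B7->S, B6->T, B9->T, B9->T, B9->T, B9->T, B9->T, B9->T, B9->F; hits B1=F, B2=F, B3=E, B5=T, B6=T, B7=S, B9=T, B9=F
test 4 (b=5, k=1, r=0) fires B1->F, B3->E, B2->T, B4->F, B5->T, B7->E, B6->F, B8->F, B9->T, B9->T, B9->T, B9->T, B9->T, B9->T, ...; hits B1=F, B2=T, B3=E, B4=F, B5=T, B6=F, B7=E, B8=F, B9=T, B9=F
test 5 (b=6, k=4, r=-1) fires B1->T, B5->T, B7->S, B6->T, B9->T, B9->T, B9->T, B9->T, B9->T, B9->T, B9->F; hits B1=T, B5=T, B6=T, B7=S, B9=T, B9=F
test 6 (b=4, k=0, r=-1) fires B1->F, B3->E, B2->F, B5->T, B7->S, B6->T, B9->T, B9->T, B9->T, B9->T, B9->T, B9->T, B9->F; hits B1=F, B2=F, B3=E, B5=T, B6=T, B7=S, B9=T, B9=F
test 7 (b=5, k=2, r=-2) fires B1->F, B3->E, B2->T, B4->T, B5->T, B7->S, B6->T, B9->T, B9->T, B9->T, B9->T, B9->T, B9->F; hits B1=F, B2=T, B3=E, B4=T, B5=T, B6=T, B7=S, B9=T, B9=F
test 8 (b=5, k=0, r=0) fires B1->F, B3->S, B2->F, B5->T, B7->E, B6->F, B8->F, B9->T, B9->T, B9->T, B9->T, B9->T, B9->T, B9->T, ...; hits B1=F, B2=F, B3=S, B5=T, B6=F, B7=E, B8=F, B9=T, B9=F
the full pool covers 17 outcomes: B1=T, B1=F, B2=T, B2=F, B3=S, B3=E, B4=T, B4=F, B5=T, B5=F, B6=T, B6=F, B7=S, B7=E, B8=F, B9=T, B9=F
no size-1 subset reaches all 17 outcomes (best union: 10/17)
no size-2 subset reaches all 17 outcomes (best union: 15/17)
no size-3 subset reaches all 17 outcomes (best union: 16/17)
the canonical winner is {1, 2, 4, 7}: size 4, full 17-outcome coverage, earliest index list among size-4 covers
Answer: 1, 2, 4, 7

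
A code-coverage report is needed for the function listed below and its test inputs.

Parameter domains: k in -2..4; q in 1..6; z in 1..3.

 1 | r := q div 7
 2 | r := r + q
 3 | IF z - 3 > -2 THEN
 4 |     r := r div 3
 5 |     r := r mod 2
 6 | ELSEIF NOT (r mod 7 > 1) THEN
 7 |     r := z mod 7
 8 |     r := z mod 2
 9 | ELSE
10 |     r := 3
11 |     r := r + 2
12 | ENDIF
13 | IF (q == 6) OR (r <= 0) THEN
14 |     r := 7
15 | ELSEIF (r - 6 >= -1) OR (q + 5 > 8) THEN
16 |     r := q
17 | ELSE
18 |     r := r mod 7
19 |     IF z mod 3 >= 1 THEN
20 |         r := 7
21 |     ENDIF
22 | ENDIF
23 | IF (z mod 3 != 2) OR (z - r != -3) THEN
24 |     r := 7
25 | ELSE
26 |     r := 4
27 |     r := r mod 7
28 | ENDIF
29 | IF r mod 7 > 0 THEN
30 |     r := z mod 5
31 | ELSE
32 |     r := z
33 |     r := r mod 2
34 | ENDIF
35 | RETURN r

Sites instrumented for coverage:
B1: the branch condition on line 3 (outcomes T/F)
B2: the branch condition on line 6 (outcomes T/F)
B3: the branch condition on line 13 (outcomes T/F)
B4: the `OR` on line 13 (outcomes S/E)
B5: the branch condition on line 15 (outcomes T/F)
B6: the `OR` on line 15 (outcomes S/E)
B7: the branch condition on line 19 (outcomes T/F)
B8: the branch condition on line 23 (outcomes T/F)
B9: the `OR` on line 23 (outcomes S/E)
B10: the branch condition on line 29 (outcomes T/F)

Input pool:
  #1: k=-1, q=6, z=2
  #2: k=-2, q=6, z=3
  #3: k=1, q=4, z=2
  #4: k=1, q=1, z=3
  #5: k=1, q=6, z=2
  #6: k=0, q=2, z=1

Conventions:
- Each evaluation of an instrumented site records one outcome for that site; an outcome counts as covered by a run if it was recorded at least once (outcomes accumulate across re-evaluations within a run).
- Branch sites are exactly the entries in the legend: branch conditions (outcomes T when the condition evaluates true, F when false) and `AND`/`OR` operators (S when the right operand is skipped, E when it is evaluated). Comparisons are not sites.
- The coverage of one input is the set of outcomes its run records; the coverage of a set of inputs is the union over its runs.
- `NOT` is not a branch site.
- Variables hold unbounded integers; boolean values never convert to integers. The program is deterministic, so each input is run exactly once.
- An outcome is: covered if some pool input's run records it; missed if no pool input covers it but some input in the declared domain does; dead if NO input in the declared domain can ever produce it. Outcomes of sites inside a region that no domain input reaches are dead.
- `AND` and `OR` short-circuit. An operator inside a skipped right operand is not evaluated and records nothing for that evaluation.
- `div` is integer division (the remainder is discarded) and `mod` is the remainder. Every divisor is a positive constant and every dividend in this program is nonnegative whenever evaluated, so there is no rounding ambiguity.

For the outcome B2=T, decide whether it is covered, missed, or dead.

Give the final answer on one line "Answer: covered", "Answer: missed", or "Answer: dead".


no pool input records B2=T
but domain input (k=-2, q=1, z=1) does record it -> reachable, so missed
Answer: missed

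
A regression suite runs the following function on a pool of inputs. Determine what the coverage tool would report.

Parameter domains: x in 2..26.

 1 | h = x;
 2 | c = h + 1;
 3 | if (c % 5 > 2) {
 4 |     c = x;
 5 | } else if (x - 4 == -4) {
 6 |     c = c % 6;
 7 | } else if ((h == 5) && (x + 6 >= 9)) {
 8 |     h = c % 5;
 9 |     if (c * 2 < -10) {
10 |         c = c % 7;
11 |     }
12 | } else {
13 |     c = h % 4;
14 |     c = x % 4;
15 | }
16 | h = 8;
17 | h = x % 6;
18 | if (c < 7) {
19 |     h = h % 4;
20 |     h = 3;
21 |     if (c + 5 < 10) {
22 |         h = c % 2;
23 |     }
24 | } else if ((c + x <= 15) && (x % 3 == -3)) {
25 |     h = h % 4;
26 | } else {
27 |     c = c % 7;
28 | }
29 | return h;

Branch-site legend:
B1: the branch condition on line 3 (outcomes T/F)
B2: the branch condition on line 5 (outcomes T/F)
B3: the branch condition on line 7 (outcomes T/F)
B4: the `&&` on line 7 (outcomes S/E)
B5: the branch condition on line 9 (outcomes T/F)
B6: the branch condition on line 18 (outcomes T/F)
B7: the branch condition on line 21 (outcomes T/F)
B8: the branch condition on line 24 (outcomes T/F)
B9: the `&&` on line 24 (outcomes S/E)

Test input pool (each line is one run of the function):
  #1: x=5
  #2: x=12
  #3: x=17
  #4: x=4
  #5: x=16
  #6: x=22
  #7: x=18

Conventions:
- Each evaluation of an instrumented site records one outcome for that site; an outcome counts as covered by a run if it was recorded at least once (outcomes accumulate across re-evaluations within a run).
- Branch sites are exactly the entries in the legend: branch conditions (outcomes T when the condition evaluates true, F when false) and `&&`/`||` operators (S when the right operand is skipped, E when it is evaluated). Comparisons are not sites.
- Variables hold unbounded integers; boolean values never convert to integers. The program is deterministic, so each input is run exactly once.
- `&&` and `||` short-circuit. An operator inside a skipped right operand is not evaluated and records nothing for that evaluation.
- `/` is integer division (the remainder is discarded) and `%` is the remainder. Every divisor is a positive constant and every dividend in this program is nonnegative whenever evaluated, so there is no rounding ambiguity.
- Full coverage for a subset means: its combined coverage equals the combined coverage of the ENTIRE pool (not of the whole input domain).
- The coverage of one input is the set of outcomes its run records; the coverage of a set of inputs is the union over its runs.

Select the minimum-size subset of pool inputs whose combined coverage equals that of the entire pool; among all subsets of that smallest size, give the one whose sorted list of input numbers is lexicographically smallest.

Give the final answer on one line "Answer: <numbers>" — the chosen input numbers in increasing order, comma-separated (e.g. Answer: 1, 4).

test 1 (x=5) fires B1->F, B2->F, B4->E, B3->T, B5->F, B6->T, B7->F; hits B1=F, B2=F, B3=T, B4=E, B5=F, B6=T, B7=F
test 2 (x=12) fires B1->T, B6->F, B9->S, B8->F; hits B1=T, B6=F, B8=F, B9=S
test 3 (x=17) fires B1->T, B6->F, B9->S, B8->F; hits B1=T, B6=F, B8=F, B9=S
test 4 (x=4) fires B1->F, B2->F, B4->S, B3->F, B6->T, B7->T; hits B1=F, B2=F, B3=F, B4=S, B6=T, B7=T
test 5 (x=16) fires B1->F, B2->F, B4->S, B3->F, B6->T, B7->T; hits B1=F, B2=F, B3=F, B4=S, B6=T, B7=T
test 6 (x=22) fires B1->T, B6->F, B9->S, B8->F; hits B1=T, B6=F, B8=F, B9=S
test 7 (x=18) fires B1->T, B6->F, B9->S, B8->F; hits B1=T, B6=F, B8=F, B9=S
union over all inputs: B1=T, B1=F, B2=F, B3=T, B3=F, B4=S, B4=E, B5=F, B6=T, B6=F, B7=T, B7=F, B8=F, B9=S (14 outcomes)
checked all size-1 subsets: none covers 14 outcomes (max 7/14)
checked all size-2 subsets: none covers 14 outcomes (max 11/14)
at size 3, {1, 2, 4} reaches all 14 outcomes; every lexicographically earlier size-3 subset fails

Answer: 1, 2, 4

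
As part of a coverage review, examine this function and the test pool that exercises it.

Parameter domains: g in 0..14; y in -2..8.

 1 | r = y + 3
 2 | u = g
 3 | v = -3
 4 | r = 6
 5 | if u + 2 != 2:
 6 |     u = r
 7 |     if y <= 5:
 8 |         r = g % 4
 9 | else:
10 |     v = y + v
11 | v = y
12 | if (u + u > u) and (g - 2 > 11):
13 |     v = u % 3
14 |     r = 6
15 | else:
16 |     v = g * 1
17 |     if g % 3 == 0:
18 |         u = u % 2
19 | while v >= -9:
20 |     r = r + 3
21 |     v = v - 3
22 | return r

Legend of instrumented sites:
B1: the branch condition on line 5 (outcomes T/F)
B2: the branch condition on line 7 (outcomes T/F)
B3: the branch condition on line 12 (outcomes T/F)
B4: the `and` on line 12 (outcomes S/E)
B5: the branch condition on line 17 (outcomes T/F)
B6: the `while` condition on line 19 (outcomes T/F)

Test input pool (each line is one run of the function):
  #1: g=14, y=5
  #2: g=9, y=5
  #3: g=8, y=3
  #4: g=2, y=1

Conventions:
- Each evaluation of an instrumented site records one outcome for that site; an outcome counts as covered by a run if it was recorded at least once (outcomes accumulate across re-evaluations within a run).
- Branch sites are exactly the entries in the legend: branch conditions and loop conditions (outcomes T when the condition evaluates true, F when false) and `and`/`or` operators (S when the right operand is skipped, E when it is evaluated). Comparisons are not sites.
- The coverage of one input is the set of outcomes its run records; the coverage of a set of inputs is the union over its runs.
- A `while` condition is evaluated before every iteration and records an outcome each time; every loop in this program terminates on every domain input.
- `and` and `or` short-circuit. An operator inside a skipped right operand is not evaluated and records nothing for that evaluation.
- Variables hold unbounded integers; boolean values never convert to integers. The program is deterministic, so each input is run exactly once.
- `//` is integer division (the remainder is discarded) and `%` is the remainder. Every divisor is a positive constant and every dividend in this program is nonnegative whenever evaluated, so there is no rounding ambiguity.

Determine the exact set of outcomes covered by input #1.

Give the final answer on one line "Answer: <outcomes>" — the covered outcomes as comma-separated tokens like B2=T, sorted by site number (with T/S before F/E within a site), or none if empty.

Tracing the run of input #1 (g=14, y=5):
  B1->T, B2->T, B4->E, B3->T, B6->T, B6->T, B6->T, B6->T, B6->F
as a set, this run covers: B1=T, B2=T, B3=T, B4=E, B6=T, B6=F

Answer: B1=T, B2=T, B3=T, B4=E, B6=T, B6=F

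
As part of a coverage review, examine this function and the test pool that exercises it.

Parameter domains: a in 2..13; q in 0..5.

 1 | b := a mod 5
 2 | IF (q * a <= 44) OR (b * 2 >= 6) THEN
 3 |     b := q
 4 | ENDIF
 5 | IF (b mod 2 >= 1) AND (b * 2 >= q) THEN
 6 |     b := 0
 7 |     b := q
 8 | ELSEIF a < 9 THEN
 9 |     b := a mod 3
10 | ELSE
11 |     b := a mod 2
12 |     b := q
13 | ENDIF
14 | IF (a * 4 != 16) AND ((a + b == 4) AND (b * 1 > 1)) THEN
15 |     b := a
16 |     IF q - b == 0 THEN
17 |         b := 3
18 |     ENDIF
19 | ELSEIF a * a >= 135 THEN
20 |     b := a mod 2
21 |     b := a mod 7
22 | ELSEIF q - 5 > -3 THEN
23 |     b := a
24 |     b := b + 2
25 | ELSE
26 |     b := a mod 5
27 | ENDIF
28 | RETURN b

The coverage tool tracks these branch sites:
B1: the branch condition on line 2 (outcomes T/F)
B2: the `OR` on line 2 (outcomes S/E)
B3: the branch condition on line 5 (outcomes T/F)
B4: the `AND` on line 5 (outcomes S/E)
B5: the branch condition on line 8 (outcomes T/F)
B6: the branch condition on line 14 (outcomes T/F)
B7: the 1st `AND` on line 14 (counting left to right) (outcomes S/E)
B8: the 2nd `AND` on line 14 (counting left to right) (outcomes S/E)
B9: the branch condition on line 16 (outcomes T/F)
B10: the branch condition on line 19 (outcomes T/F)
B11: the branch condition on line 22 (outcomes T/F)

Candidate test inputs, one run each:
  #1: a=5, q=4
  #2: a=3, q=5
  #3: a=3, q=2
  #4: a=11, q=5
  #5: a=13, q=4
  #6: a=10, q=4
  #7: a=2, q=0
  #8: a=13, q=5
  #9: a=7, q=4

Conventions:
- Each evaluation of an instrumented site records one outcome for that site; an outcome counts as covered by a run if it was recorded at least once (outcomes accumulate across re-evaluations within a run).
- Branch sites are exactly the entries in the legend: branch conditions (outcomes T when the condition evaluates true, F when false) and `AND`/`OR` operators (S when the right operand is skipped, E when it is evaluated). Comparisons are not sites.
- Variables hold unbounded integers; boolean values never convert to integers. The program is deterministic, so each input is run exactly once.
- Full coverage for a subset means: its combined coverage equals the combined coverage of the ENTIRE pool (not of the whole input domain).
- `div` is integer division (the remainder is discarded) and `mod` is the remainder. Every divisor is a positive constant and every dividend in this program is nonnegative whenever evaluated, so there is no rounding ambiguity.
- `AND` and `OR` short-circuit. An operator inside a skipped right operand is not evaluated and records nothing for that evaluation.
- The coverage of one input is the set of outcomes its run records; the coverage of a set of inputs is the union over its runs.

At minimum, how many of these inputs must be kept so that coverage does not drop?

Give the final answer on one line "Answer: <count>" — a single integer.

#1 (a=5, q=4) -> B2->S, B1->T, B4->S, B3->F, B5->T, B7->E, B8->S, B6->F, B10->F, B11->T; covered: B1=T, B2=S, B3=F, B4=S, B5=T, B6=F, B7=E, B8=S, B10=F, B11=T
#2 (a=3, q=5) -> B2->S, B1->T, B4->E, B3->T, B7->E, B8->S, B6->F, B10->F, B11->T; covered: B1=T, B2=S, B3=T, B4=E, B6=F, B7=E, B8=S, B10=F, B11=T
#3 (a=3, q=2) -> B2->S, B1->T, B4->S, B3->F, B5->T, B7->E, B8->S, B6->F, B10->F, B11->F; covered: B1=T, B2=S, B3=F, B4=S, B5=T, B6=F, B7=E, B8=S, B10=F, B11=F
#4 (a=11, q=5) -> B2->E, B1->F, B4->E, B3->F, B5->F, B7->E, B8->S, B6->F, B10->F, B11->T; covered: B1=F, B2=E, B3=F, B4=E, B5=F, B6=F, B7=E, B8=S, B10=F, B11=T
#5 (a=13, q=4) -> B2->E, B1->T, B4->S, B3->F, B5->F, B7->E, B8->S, B6->F, B10->T; covered: B1=T, B2=E, B3=F, B4=S, B5=F, B6=F, B7=E, B8=S, B10=T
#6 (a=10, q=4) -> B2->S, B1->T, B4->S, B3->F, B5->F, B7->E, B8->S, B6->F, B10->F, B11->T; covered: B1=T, B2=S, B3=F, B4=S, B5=F, B6=F, B7=E, B8=S, B10=F, B11=T
#7 (a=2, q=0) -> B2->S, B1->T, B4->S, B3->F, B5->T, B7->E, B8->E, B6->T, B9->F; covered: B1=T, B2=S, B3=F, B4=S, B5=T, B6=T, B7=E, B8=E, B9=F
#8 (a=13, q=5) -> B2->E, B1->T, B4->E, B3->T, B7->E, B8->S, B6->F, B10->T; covered: B1=T, B2=E, B3=T, B4=E, B6=F, B7=E, B8=S, B10=T
#9 (a=7, q=4) -> B2->S, B1->T, B4->S, B3->F, B5->T, B7->E, B8->S, B6->F, B10->F, B11->T; covered: B1=T, B2=S, B3=F, B4=S, B5=T, B6=F, B7=E, B8=S, B10=F, B11=T
pool-wide coverage (20 outcomes): B1=T, B1=F, B2=S, B2=E, B3=T, B3=F, B4=S, B4=E, B5=T, B5=F, B6=T, B6=F, B7=E, B8=S, B8=E, B9=F, B10=T, B10=F, B11=T, B11=F
every size-1 subset falls short of the 20 outcomes (best: 10/20)
every size-2 subset falls short of the 20 outcomes (best: 17/20)
every size-3 subset falls short of the 20 outcomes (best: 19/20)
at size 4, {3, 4, 7, 8} reaches all 20 outcomes; every lexicographically earlier size-4 subset fails

Answer: 4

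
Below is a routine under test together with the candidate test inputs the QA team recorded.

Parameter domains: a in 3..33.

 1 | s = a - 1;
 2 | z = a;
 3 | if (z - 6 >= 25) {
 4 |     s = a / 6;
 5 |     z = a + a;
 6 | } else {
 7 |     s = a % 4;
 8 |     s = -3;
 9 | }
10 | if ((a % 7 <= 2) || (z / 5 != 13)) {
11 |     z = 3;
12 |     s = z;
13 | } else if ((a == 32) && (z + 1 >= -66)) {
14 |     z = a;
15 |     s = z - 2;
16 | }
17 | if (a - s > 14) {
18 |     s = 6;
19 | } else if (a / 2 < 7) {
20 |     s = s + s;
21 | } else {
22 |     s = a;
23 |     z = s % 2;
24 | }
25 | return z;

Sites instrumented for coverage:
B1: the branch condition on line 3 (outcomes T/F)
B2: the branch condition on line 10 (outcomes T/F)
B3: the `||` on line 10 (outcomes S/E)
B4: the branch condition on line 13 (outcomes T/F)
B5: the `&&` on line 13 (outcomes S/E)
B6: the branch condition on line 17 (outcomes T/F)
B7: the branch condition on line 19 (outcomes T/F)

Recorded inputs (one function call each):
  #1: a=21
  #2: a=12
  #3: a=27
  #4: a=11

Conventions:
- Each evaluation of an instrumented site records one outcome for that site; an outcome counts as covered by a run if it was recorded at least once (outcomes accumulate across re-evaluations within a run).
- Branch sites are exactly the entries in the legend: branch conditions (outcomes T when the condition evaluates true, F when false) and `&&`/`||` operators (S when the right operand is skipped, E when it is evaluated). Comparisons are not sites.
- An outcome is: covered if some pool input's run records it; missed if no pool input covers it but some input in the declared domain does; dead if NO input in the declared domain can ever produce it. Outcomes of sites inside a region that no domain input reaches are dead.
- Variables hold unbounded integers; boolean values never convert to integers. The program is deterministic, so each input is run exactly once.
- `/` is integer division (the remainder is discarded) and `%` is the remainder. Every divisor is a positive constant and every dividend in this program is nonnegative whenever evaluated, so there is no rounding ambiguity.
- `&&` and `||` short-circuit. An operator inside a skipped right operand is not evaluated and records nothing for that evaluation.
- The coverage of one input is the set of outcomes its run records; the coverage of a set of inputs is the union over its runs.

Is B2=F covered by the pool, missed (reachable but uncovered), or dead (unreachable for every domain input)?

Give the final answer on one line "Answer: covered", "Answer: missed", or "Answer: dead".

no pool input records B2=F
but domain input (a=33) does record it -> reachable, so missed

Answer: missed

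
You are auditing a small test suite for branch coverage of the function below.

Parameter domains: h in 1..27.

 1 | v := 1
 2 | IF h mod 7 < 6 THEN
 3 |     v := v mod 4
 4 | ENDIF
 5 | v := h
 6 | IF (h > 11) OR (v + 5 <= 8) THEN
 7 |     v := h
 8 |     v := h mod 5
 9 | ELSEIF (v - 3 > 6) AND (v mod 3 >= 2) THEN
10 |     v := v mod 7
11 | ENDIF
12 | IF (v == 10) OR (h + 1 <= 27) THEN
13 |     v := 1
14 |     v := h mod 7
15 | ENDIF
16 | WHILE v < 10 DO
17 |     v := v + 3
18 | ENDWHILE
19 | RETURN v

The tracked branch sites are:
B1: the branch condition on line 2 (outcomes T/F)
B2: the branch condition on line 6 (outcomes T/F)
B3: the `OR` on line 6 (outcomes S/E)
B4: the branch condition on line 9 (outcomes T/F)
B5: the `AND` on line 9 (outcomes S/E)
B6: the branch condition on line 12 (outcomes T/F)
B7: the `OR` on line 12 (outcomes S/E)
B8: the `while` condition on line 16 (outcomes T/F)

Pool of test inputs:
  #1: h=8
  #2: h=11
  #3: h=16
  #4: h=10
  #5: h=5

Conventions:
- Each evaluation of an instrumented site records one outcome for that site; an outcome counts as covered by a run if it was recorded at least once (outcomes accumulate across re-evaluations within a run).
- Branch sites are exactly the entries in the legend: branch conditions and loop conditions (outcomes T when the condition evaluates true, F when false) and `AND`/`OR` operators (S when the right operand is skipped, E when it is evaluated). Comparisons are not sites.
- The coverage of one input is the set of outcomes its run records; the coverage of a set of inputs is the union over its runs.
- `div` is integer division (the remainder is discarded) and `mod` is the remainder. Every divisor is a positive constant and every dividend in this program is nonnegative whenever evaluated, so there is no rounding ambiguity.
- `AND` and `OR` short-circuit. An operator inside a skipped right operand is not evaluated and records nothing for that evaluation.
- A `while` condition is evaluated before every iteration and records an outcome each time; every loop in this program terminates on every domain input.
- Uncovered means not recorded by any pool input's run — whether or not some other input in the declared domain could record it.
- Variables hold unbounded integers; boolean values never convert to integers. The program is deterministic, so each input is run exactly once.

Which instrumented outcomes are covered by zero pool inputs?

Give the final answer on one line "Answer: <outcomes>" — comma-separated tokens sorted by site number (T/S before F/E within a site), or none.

run #1 (h=8) runs B1->T, B3->E, B2->F, B5->S, B4->F, B7->E, B6->T, B8->T, B8->T, B8->T, B8->F; records B1=T, B2=F, B3=E, B4=F, B5=S, B6=T, B7=E, B8=T, B8=F
run #2 (h=11) runs B1->T, B3->E, B2->F, B5->E, B4->T, B7->E, B6->T, B8->T, B8->T, B8->F; records B1=T, B2=F, B3=E, B4=T, B5=E, B6=T, B7=E, B8=T, B8=F
run #3 (h=16) runs B1->T, B3->S, B2->T, B7->E, B6->T, B8->T, B8->T, B8->T, B8->F; records B1=T, B2=T, B3=S, B6=T, B7=E, B8=T, B8=F
run #4 (h=10) runs B1->T, B3->E, B2->F, B5->E, B4->F, B7->S, B6->T, B8->T, B8->T, B8->T, B8->F; records B1=T, B2=F, B3=E, B4=F, B5=E, B6=T, B7=S, B8=T, B8=F
run #5 (h=5) runs B1->T, B3->E, B2->F, B5->S, B4->F, B7->E, B6->T, B8->T, B8->T, B8->F; records B1=T, B2=F, B3=E, B4=F, B5=S, B6=T, B7=E, B8=T, B8=F
union over the pool: B1=T, B2=T, B2=F, B3=S, B3=E, B4=T, B4=F, B5=S, B5=E, B6=T, B7=S, B7=E, B8=T, B8=F
uncovered (2 of 16): B1=F, B6=F

Answer: B1=F, B6=F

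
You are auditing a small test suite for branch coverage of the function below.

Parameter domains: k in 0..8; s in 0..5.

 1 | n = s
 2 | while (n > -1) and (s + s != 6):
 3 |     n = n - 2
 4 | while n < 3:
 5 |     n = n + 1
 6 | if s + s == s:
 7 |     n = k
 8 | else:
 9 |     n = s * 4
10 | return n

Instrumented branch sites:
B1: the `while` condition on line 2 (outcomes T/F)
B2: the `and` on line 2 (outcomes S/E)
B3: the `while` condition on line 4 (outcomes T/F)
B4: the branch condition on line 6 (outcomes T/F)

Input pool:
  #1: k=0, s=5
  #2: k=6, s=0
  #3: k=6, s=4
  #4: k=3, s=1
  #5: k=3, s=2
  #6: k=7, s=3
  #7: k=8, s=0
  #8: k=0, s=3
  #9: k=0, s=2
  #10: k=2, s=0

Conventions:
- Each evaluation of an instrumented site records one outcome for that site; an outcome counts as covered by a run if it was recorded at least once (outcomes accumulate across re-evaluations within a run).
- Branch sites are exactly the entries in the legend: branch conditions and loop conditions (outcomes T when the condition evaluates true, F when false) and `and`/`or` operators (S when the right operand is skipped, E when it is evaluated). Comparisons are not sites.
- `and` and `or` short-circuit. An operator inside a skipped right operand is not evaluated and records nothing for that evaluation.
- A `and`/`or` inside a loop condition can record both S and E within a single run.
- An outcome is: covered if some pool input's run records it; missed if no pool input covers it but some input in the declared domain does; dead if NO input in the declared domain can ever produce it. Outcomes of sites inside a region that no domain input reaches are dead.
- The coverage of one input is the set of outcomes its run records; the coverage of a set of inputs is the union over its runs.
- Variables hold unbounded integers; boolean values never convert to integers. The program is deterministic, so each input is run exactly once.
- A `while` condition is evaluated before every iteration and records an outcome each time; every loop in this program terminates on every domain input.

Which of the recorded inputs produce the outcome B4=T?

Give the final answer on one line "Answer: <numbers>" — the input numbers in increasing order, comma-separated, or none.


input #1 (k=0, s=5): never hits B4=T
input #2 (k=6, s=0): hits B4=T
input #3 (k=6, s=4): never hits B4=T
input #4 (k=3, s=1): never hits B4=T
input #5 (k=3, s=2): never hits B4=T
input #6 (k=7, s=3): never hits B4=T
input #7 (k=8, s=0): hits B4=T
input #8 (k=0, s=3): never hits B4=T
input #9 (k=0, s=2): never hits B4=T
input #10 (k=2, s=0): hits B4=T
Answer: 2, 7, 10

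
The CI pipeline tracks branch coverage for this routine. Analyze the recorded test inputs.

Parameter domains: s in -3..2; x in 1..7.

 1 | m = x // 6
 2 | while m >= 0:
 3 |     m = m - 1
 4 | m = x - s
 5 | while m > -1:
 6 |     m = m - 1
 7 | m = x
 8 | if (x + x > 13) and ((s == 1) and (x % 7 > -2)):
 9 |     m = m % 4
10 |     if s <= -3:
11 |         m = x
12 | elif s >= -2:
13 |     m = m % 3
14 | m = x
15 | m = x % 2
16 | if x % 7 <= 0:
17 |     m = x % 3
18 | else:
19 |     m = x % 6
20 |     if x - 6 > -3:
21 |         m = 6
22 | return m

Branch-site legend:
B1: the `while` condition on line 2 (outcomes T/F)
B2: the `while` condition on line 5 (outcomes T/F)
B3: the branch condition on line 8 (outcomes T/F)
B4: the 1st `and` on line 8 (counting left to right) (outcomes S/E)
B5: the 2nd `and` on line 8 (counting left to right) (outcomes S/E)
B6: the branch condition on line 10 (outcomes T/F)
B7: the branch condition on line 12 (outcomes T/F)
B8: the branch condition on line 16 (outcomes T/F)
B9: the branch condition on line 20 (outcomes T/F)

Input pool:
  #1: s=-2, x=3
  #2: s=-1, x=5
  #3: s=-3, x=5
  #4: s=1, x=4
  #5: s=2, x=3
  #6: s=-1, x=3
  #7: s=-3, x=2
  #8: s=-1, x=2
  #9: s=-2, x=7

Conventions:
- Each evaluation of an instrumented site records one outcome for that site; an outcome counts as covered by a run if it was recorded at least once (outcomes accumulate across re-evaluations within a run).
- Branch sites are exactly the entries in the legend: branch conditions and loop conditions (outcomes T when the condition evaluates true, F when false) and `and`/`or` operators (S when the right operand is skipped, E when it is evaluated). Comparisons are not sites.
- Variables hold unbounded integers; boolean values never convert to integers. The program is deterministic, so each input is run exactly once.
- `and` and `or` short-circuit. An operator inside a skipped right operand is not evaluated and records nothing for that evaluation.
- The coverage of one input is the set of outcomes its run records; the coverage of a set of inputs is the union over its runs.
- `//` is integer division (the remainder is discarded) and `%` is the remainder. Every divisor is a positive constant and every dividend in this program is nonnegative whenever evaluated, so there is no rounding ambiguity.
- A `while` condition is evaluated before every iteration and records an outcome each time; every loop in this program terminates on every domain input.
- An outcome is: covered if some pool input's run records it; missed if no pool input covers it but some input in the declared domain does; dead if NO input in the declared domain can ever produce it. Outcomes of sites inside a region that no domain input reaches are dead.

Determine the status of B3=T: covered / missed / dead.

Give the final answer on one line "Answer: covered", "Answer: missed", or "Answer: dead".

no pool input records B3=T
but domain input (s=1, x=7) does record it -> reachable, so missed

Answer: missed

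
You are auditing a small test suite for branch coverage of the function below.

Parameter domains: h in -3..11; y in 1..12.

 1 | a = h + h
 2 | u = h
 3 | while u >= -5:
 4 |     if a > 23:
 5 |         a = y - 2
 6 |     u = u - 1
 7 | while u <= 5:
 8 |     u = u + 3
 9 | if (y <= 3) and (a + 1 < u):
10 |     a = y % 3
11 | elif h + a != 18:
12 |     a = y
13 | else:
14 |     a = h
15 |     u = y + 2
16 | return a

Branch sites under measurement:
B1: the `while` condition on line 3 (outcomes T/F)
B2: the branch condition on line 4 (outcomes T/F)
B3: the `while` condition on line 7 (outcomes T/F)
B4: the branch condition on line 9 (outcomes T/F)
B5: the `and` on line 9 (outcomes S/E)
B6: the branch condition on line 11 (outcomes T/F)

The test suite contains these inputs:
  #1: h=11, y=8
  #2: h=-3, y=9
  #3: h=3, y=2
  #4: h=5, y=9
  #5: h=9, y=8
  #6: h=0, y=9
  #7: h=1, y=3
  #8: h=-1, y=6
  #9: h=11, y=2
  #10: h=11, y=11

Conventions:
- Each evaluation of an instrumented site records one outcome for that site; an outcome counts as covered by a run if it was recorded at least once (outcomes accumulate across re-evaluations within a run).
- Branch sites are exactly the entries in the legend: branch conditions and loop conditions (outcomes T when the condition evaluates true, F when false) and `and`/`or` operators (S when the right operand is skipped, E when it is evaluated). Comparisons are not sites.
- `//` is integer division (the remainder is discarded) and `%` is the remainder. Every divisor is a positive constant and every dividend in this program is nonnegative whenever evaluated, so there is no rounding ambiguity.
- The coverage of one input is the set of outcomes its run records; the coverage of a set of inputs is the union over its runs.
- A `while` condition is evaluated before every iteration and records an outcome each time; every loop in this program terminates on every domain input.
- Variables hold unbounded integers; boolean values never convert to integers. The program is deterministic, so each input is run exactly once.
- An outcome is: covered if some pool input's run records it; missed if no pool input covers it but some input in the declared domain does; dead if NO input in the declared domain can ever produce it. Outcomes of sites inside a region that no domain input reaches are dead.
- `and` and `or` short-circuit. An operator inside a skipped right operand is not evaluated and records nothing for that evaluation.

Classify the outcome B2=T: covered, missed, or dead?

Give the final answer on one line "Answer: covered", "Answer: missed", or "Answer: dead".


no pool input records B2=T
checking all 180 inputs in the declared domain: B2=T is never recorded -> dead
Answer: dead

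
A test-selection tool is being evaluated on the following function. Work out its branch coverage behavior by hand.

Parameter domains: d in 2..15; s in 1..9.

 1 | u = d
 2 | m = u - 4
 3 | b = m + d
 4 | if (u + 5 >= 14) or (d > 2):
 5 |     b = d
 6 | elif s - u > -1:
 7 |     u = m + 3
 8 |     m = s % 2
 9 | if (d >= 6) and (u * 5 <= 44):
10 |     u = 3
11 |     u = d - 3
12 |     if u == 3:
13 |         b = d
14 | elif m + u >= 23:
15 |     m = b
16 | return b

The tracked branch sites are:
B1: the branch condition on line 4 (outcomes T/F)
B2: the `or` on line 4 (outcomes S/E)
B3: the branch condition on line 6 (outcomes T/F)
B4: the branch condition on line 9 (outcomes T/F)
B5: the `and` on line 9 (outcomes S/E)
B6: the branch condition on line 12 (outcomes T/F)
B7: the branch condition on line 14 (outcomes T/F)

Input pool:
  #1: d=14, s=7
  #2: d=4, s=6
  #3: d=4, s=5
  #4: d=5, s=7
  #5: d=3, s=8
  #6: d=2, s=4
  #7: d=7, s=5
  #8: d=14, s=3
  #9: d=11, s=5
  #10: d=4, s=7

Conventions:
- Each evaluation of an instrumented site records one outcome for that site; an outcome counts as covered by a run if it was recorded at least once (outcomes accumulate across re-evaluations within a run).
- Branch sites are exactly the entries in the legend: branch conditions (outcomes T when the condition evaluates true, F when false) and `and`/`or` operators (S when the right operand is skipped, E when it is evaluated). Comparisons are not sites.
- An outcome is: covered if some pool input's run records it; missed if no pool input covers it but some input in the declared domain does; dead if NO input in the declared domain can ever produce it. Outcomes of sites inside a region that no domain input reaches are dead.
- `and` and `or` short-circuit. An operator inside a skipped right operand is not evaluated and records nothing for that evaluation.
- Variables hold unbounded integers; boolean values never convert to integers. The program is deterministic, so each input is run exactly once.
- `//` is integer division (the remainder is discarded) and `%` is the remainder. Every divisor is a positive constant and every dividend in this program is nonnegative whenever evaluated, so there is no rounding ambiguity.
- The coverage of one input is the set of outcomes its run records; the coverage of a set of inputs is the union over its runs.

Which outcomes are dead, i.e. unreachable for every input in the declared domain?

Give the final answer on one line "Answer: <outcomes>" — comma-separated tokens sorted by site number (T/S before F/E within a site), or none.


sweeping the full domain (126 inputs) for each outcome:
  reachable outcomes have witnesses, e.g. B1=T (e.g. d=3, s=1), B1=F (e.g. d=2, s=1), B2=S (e.g. d=9, s=1), B2=E (e.g. d=2, s=1)
Answer: none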